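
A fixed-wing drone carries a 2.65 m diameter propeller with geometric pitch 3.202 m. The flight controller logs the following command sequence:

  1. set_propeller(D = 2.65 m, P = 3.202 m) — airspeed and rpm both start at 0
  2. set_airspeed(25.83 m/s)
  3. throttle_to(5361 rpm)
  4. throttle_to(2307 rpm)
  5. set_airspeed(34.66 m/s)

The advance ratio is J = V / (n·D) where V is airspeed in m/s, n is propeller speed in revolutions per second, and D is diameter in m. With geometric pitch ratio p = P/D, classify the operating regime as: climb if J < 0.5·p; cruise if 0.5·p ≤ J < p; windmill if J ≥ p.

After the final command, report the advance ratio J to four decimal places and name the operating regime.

set_propeller: D = 2.65 m, P = 3.202 m (p = P/D = 1.208302); state ← (V=0, rpm=0)
set_airspeed(25.83): V ← 25.83 m/s
throttle_to(5361): rpm ← 5361
throttle_to(2307): rpm ← 2307
set_airspeed(34.66): V ← 34.66 m/s
final state: V = 34.66 m/s, rpm = 2307 → n = rpm/60 = 38.450000 rev/s
J = V / (n·D) = 34.66 / (38.450000 × 2.65) = 0.340162
regime bands: climb J<0.6042 | cruise [0.6042, 1.2083) | windmill J≥1.2083
J = 0.3402 → climb

J = 0.3402, regime = climb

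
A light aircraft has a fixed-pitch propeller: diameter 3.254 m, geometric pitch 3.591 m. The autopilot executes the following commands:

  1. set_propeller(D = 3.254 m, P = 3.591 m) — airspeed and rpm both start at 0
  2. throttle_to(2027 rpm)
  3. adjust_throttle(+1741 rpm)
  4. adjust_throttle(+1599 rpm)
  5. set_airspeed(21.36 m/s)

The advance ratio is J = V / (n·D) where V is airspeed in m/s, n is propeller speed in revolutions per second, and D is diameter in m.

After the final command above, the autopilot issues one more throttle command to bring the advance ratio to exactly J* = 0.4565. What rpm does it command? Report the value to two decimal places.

rpm = 862.77

set_propeller: D = 3.254 m, P = 3.591 m (p = P/D = 1.103565); state ← (V=0, rpm=0)
throttle_to(2027): rpm ← 2027
adjust_throttle(+1741): rpm ← 2027 +1741 = 3768
adjust_throttle(+1599): rpm ← 3768 +1599 = 5367
set_airspeed(21.36): V ← 21.36 m/s
final state: V = 21.36 m/s, rpm = 5367 → n = rpm/60 = 89.450000 rev/s
target J* = 0.4565; solve J* = V/(n·D) for n: n = V/(J*·D) = 21.36/(0.4565 × 3.254) = 14.379471 rev/s
rpm = 60·n = 862.768277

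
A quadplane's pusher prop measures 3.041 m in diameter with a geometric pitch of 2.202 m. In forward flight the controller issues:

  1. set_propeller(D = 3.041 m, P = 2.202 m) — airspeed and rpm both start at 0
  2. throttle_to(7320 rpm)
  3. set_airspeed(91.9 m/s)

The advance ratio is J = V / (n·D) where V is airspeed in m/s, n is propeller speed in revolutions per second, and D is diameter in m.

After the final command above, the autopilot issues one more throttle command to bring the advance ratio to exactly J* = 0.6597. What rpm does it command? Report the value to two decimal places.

set_propeller: D = 3.041 m, P = 2.202 m (p = P/D = 0.724104); state ← (V=0, rpm=0)
throttle_to(7320): rpm ← 7320
set_airspeed(91.9): V ← 91.9 m/s
final state: V = 91.9 m/s, rpm = 7320 → n = rpm/60 = 122.000000 rev/s
target J* = 0.6597; solve J* = V/(n·D) for n: n = V/(J*·D) = 91.9/(0.6597 × 3.041) = 45.809189 rev/s
rpm = 60·n = 2748.551365

rpm = 2748.55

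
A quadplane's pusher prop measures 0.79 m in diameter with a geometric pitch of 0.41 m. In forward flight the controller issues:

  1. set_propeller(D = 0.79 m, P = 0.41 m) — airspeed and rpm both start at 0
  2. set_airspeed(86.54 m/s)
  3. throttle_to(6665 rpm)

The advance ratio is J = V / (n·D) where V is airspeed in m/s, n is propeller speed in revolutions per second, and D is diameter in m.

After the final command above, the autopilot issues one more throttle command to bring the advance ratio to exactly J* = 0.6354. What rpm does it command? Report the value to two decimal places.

set_propeller: D = 0.79 m, P = 0.41 m (p = P/D = 0.518987); state ← (V=0, rpm=0)
set_airspeed(86.54): V ← 86.54 m/s
throttle_to(6665): rpm ← 6665
final state: V = 86.54 m/s, rpm = 6665 → n = rpm/60 = 111.083333 rev/s
target J* = 0.6354; solve J* = V/(n·D) for n: n = V/(J*·D) = 86.54/(0.6354 × 0.79) = 172.402115 rev/s
rpm = 60·n = 10344.126893

rpm = 10344.13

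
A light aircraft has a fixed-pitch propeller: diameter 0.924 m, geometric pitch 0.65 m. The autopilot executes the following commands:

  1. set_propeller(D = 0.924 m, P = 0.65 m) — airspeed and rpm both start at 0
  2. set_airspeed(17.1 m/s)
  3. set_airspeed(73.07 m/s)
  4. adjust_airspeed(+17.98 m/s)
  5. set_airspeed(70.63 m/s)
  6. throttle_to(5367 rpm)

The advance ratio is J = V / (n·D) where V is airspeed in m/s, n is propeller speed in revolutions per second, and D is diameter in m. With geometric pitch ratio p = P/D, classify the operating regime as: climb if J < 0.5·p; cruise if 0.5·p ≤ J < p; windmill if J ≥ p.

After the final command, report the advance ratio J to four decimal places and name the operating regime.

set_propeller: D = 0.924 m, P = 0.65 m (p = P/D = 0.703463); state ← (V=0, rpm=0)
set_airspeed(17.1): V ← 17.1 m/s
set_airspeed(73.07): V ← 73.07 m/s
adjust_airspeed(+17.98): V ← 73.07 +17.98 = 91.05 m/s
set_airspeed(70.63): V ← 70.63 m/s
throttle_to(5367): rpm ← 5367
final state: V = 70.63 m/s, rpm = 5367 → n = rpm/60 = 89.450000 rev/s
J = V / (n·D) = 70.63 / (89.450000 × 0.924) = 0.854549
regime bands: climb J<0.3517 | cruise [0.3517, 0.7035) | windmill J≥0.7035
J = 0.8545 → windmill

J = 0.8545, regime = windmill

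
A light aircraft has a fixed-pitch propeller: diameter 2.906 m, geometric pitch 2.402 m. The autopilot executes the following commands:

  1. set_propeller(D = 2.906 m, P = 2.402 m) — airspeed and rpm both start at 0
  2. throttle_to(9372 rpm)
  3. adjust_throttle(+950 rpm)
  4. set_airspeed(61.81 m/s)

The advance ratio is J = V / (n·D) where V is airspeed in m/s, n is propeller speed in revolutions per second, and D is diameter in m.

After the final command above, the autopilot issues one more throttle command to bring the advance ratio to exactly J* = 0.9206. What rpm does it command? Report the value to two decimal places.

set_propeller: D = 2.906 m, P = 2.402 m (p = P/D = 0.826566); state ← (V=0, rpm=0)
throttle_to(9372): rpm ← 9372
adjust_throttle(+950): rpm ← 9372 +950 = 10322
set_airspeed(61.81): V ← 61.81 m/s
final state: V = 61.81 m/s, rpm = 10322 → n = rpm/60 = 172.033333 rev/s
target J* = 0.9206; solve J* = V/(n·D) for n: n = V/(J*·D) = 61.81/(0.9206 × 2.906) = 23.104265 rev/s
rpm = 60·n = 1386.255919

rpm = 1386.26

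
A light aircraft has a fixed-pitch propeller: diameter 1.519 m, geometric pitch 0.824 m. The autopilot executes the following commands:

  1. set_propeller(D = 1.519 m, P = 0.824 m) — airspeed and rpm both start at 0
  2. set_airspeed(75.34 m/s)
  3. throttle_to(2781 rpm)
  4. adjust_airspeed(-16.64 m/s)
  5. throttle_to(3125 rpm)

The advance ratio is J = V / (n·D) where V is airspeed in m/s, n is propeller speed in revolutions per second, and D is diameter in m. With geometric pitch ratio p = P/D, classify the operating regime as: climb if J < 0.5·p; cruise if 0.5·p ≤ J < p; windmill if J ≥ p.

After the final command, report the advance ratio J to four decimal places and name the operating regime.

set_propeller: D = 1.519 m, P = 0.824 m (p = P/D = 0.542462); state ← (V=0, rpm=0)
set_airspeed(75.34): V ← 75.34 m/s
throttle_to(2781): rpm ← 2781
adjust_airspeed(-16.64): V ← 75.34 -16.64 = 58.7 m/s
throttle_to(3125): rpm ← 3125
final state: V = 58.7 m/s, rpm = 3125 → n = rpm/60 = 52.083333 rev/s
J = V / (n·D) = 58.7 / (52.083333 × 1.519) = 0.741962
regime bands: climb J<0.2712 | cruise [0.2712, 0.5425) | windmill J≥0.5425
J = 0.7420 → windmill

J = 0.7420, regime = windmill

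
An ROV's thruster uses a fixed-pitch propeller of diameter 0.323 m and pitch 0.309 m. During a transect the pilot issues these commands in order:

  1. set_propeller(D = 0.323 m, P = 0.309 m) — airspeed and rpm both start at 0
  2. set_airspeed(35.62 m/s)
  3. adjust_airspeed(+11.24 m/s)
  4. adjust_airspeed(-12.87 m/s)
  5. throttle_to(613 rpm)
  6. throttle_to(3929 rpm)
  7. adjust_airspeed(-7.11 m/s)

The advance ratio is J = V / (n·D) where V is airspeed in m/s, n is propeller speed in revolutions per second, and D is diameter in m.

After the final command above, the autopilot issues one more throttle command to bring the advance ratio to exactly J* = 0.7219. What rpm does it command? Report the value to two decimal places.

set_propeller: D = 0.323 m, P = 0.309 m (p = P/D = 0.956656); state ← (V=0, rpm=0)
set_airspeed(35.62): V ← 35.62 m/s
adjust_airspeed(+11.24): V ← 35.62 +11.24 = 46.86 m/s
adjust_airspeed(-12.87): V ← 46.86 -12.87 = 33.99 m/s
throttle_to(613): rpm ← 613
throttle_to(3929): rpm ← 3929
adjust_airspeed(-7.11): V ← 33.99 -7.11 = 26.88 m/s
final state: V = 26.88 m/s, rpm = 3929 → n = rpm/60 = 65.483333 rev/s
target J* = 0.7219; solve J* = V/(n·D) for n: n = V/(J*·D) = 26.88/(0.7219 × 0.323) = 115.278867 rev/s
rpm = 60·n = 6916.732033

rpm = 6916.73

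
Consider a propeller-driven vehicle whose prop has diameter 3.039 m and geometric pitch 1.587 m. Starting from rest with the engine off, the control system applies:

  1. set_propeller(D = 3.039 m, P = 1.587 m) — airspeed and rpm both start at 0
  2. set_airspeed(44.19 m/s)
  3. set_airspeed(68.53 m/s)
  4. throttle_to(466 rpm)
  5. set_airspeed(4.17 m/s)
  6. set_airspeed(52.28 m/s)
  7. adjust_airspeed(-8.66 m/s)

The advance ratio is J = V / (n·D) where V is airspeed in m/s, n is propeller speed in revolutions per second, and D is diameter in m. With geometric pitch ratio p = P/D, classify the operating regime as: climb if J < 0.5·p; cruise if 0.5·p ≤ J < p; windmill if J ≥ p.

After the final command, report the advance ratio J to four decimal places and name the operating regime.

J = 1.8481, regime = windmill

set_propeller: D = 3.039 m, P = 1.587 m (p = P/D = 0.522211); state ← (V=0, rpm=0)
set_airspeed(44.19): V ← 44.19 m/s
set_airspeed(68.53): V ← 68.53 m/s
throttle_to(466): rpm ← 466
set_airspeed(4.17): V ← 4.17 m/s
set_airspeed(52.28): V ← 52.28 m/s
adjust_airspeed(-8.66): V ← 52.28 -8.66 = 43.62 m/s
final state: V = 43.62 m/s, rpm = 466 → n = rpm/60 = 7.766667 rev/s
J = V / (n·D) = 43.62 / (7.766667 × 3.039) = 1.848078
regime bands: climb J<0.2611 | cruise [0.2611, 0.5222) | windmill J≥0.5222
J = 1.8481 → windmill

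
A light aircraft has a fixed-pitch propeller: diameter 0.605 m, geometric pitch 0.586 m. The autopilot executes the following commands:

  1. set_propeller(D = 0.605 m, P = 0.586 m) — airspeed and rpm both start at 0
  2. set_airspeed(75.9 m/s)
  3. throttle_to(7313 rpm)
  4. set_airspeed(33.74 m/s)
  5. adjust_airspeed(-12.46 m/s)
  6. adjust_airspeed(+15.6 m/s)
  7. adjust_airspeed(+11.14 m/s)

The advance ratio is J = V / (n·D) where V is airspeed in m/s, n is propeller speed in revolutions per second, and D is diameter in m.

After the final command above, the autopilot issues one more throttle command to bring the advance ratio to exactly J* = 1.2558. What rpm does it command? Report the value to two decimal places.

rpm = 3792.26

set_propeller: D = 0.605 m, P = 0.586 m (p = P/D = 0.968595); state ← (V=0, rpm=0)
set_airspeed(75.9): V ← 75.9 m/s
throttle_to(7313): rpm ← 7313
set_airspeed(33.74): V ← 33.74 m/s
adjust_airspeed(-12.46): V ← 33.74 -12.46 = 21.28 m/s
adjust_airspeed(+15.6): V ← 21.28 +15.6 = 36.88 m/s
adjust_airspeed(+11.14): V ← 36.88 +11.14 = 48.02 m/s
final state: V = 48.02 m/s, rpm = 7313 → n = rpm/60 = 121.883333 rev/s
target J* = 1.2558; solve J* = V/(n·D) for n: n = V/(J*·D) = 48.02/(1.2558 × 0.605) = 63.204253 rev/s
rpm = 60·n = 3792.255176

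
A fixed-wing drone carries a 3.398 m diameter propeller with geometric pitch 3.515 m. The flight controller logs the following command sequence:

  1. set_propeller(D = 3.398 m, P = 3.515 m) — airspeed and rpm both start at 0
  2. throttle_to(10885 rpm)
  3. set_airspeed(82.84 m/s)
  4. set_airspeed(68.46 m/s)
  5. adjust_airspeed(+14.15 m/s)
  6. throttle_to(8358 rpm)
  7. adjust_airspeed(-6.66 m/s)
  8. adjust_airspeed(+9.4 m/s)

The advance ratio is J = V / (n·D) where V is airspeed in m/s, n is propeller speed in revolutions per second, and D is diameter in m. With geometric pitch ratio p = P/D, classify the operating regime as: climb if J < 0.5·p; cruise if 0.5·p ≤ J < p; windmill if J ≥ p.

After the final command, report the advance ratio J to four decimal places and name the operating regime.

set_propeller: D = 3.398 m, P = 3.515 m (p = P/D = 1.034432); state ← (V=0, rpm=0)
throttle_to(10885): rpm ← 10885
set_airspeed(82.84): V ← 82.84 m/s
set_airspeed(68.46): V ← 68.46 m/s
adjust_airspeed(+14.15): V ← 68.46 +14.15 = 82.61 m/s
throttle_to(8358): rpm ← 8358
adjust_airspeed(-6.66): V ← 82.61 -6.66 = 75.95 m/s
adjust_airspeed(+9.4): V ← 75.95 +9.4 = 85.35 m/s
final state: V = 85.35 m/s, rpm = 8358 → n = rpm/60 = 139.300000 rev/s
J = V / (n·D) = 85.35 / (139.300000 × 3.398) = 0.180314
regime bands: climb J<0.5172 | cruise [0.5172, 1.0344) | windmill J≥1.0344
J = 0.1803 → climb

J = 0.1803, regime = climb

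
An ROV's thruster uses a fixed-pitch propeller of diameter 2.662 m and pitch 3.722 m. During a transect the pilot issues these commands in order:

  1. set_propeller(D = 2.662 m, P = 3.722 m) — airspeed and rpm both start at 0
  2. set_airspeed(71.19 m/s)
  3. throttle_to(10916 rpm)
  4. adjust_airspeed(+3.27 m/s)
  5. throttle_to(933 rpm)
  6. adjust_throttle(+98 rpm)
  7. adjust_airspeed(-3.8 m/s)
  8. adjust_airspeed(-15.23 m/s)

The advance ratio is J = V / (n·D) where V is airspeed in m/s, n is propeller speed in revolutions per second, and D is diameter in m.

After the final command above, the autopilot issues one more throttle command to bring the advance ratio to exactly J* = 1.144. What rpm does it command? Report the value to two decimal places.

set_propeller: D = 2.662 m, P = 3.722 m (p = P/D = 1.398197); state ← (V=0, rpm=0)
set_airspeed(71.19): V ← 71.19 m/s
throttle_to(10916): rpm ← 10916
adjust_airspeed(+3.27): V ← 71.19 +3.27 = 74.46 m/s
throttle_to(933): rpm ← 933
adjust_throttle(+98): rpm ← 933 +98 = 1031
adjust_airspeed(-3.8): V ← 74.46 -3.8 = 70.66 m/s
adjust_airspeed(-15.23): V ← 70.66 -15.23 = 55.43 m/s
final state: V = 55.43 m/s, rpm = 1031 → n = rpm/60 = 17.183333 rev/s
target J* = 1.144; solve J* = V/(n·D) for n: n = V/(J*·D) = 55.43/(1.144 × 2.662) = 18.201652 rev/s
rpm = 60·n = 1092.099111

rpm = 1092.10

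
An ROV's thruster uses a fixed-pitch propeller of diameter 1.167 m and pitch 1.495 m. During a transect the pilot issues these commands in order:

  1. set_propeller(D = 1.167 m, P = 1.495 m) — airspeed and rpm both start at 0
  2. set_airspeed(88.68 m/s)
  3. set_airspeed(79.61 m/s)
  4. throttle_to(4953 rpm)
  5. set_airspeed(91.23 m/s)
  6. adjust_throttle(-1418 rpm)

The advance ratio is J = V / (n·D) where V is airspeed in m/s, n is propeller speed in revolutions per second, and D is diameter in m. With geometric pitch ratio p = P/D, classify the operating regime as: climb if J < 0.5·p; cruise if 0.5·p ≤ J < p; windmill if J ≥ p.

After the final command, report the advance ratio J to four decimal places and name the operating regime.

J = 1.3269, regime = windmill

set_propeller: D = 1.167 m, P = 1.495 m (p = P/D = 1.281063); state ← (V=0, rpm=0)
set_airspeed(88.68): V ← 88.68 m/s
set_airspeed(79.61): V ← 79.61 m/s
throttle_to(4953): rpm ← 4953
set_airspeed(91.23): V ← 91.23 m/s
adjust_throttle(-1418): rpm ← 4953 -1418 = 3535
final state: V = 91.23 m/s, rpm = 3535 → n = rpm/60 = 58.916667 rev/s
J = V / (n·D) = 91.23 / (58.916667 × 1.167) = 1.326871
regime bands: climb J<0.6405 | cruise [0.6405, 1.2811) | windmill J≥1.2811
J = 1.3269 → windmill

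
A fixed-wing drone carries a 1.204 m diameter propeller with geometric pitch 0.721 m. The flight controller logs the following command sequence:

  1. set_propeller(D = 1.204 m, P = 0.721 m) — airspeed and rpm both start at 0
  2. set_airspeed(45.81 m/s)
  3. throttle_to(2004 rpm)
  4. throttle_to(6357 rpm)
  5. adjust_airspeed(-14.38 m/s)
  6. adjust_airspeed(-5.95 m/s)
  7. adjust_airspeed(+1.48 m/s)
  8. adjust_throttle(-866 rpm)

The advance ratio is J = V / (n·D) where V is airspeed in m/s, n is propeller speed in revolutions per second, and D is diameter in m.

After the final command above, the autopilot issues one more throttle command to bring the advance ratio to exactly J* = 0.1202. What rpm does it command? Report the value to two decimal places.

rpm = 11177.38

set_propeller: D = 1.204 m, P = 0.721 m (p = P/D = 0.598837); state ← (V=0, rpm=0)
set_airspeed(45.81): V ← 45.81 m/s
throttle_to(2004): rpm ← 2004
throttle_to(6357): rpm ← 6357
adjust_airspeed(-14.38): V ← 45.81 -14.38 = 31.43 m/s
adjust_airspeed(-5.95): V ← 31.43 -5.95 = 25.48 m/s
adjust_airspeed(+1.48): V ← 25.48 +1.48 = 26.96 m/s
adjust_throttle(-866): rpm ← 6357 -866 = 5491
final state: V = 26.96 m/s, rpm = 5491 → n = rpm/60 = 91.516667 rev/s
target J* = 0.1202; solve J* = V/(n·D) for n: n = V/(J*·D) = 26.96/(0.1202 × 1.204) = 186.289739 rev/s
rpm = 60·n = 11177.384315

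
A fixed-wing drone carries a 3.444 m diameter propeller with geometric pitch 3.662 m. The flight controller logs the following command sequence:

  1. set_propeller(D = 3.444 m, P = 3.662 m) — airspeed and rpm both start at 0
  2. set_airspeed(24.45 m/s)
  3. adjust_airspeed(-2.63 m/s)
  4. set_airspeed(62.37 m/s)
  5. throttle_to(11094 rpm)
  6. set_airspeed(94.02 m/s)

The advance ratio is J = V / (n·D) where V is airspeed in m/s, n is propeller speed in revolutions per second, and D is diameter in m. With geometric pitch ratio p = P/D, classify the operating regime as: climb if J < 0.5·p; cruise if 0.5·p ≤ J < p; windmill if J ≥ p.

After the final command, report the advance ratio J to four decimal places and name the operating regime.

set_propeller: D = 3.444 m, P = 3.662 m (p = P/D = 1.063298); state ← (V=0, rpm=0)
set_airspeed(24.45): V ← 24.45 m/s
adjust_airspeed(-2.63): V ← 24.45 -2.63 = 21.82 m/s
set_airspeed(62.37): V ← 62.37 m/s
throttle_to(11094): rpm ← 11094
set_airspeed(94.02): V ← 94.02 m/s
final state: V = 94.02 m/s, rpm = 11094 → n = rpm/60 = 184.900000 rev/s
J = V / (n·D) = 94.02 / (184.900000 × 3.444) = 0.147645
regime bands: climb J<0.5316 | cruise [0.5316, 1.0633) | windmill J≥1.0633
J = 0.1476 → climb

J = 0.1476, regime = climb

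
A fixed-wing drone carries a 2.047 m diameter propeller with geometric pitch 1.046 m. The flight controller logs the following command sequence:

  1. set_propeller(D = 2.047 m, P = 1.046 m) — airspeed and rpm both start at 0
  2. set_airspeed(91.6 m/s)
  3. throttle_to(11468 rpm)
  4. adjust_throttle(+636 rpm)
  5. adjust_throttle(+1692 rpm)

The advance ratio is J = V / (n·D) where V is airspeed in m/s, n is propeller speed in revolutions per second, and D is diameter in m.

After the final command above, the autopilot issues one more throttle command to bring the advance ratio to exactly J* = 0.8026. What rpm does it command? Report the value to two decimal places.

rpm = 3345.26

set_propeller: D = 2.047 m, P = 1.046 m (p = P/D = 0.510992); state ← (V=0, rpm=0)
set_airspeed(91.6): V ← 91.6 m/s
throttle_to(11468): rpm ← 11468
adjust_throttle(+636): rpm ← 11468 +636 = 12104
adjust_throttle(+1692): rpm ← 12104 +1692 = 13796
final state: V = 91.6 m/s, rpm = 13796 → n = rpm/60 = 229.933333 rev/s
target J* = 0.8026; solve J* = V/(n·D) for n: n = V/(J*·D) = 91.6/(0.8026 × 2.047) = 55.754314 rev/s
rpm = 60·n = 3345.258832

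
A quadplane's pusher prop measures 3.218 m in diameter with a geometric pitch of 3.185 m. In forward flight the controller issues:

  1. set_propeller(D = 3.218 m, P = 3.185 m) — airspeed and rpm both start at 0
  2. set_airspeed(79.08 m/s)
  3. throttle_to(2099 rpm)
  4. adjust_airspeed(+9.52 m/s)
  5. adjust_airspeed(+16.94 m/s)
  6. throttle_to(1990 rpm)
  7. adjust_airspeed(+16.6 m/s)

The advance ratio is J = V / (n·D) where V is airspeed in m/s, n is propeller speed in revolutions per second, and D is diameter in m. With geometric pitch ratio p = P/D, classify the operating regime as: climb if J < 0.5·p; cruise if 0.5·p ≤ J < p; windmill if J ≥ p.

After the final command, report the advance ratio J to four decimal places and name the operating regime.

set_propeller: D = 3.218 m, P = 3.185 m (p = P/D = 0.989745); state ← (V=0, rpm=0)
set_airspeed(79.08): V ← 79.08 m/s
throttle_to(2099): rpm ← 2099
adjust_airspeed(+9.52): V ← 79.08 +9.52 = 88.6 m/s
adjust_airspeed(+16.94): V ← 88.6 +16.94 = 105.54 m/s
throttle_to(1990): rpm ← 1990
adjust_airspeed(+16.6): V ← 105.54 +16.6 = 122.14 m/s
final state: V = 122.14 m/s, rpm = 1990 → n = rpm/60 = 33.166667 rev/s
J = V / (n·D) = 122.14 / (33.166667 × 3.218) = 1.144379
regime bands: climb J<0.4949 | cruise [0.4949, 0.9897) | windmill J≥0.9897
J = 1.1444 → windmill

J = 1.1444, regime = windmill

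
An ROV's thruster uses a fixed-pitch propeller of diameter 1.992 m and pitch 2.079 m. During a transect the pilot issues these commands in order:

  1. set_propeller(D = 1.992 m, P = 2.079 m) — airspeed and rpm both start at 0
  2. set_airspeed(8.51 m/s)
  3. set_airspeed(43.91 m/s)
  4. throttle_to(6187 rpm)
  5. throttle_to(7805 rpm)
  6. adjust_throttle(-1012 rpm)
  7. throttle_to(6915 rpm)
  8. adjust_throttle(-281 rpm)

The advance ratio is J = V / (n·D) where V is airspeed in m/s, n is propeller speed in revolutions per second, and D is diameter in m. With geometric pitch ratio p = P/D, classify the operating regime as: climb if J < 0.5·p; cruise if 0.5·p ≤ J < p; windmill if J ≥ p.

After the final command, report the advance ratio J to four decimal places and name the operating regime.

set_propeller: D = 1.992 m, P = 2.079 m (p = P/D = 1.043675); state ← (V=0, rpm=0)
set_airspeed(8.51): V ← 8.51 m/s
set_airspeed(43.91): V ← 43.91 m/s
throttle_to(6187): rpm ← 6187
throttle_to(7805): rpm ← 7805
adjust_throttle(-1012): rpm ← 7805 -1012 = 6793
throttle_to(6915): rpm ← 6915
adjust_throttle(-281): rpm ← 6915 -281 = 6634
final state: V = 43.91 m/s, rpm = 6634 → n = rpm/60 = 110.566667 rev/s
J = V / (n·D) = 43.91 / (110.566667 × 1.992) = 0.199365
regime bands: climb J<0.5218 | cruise [0.5218, 1.0437) | windmill J≥1.0437
J = 0.1994 → climb

J = 0.1994, regime = climb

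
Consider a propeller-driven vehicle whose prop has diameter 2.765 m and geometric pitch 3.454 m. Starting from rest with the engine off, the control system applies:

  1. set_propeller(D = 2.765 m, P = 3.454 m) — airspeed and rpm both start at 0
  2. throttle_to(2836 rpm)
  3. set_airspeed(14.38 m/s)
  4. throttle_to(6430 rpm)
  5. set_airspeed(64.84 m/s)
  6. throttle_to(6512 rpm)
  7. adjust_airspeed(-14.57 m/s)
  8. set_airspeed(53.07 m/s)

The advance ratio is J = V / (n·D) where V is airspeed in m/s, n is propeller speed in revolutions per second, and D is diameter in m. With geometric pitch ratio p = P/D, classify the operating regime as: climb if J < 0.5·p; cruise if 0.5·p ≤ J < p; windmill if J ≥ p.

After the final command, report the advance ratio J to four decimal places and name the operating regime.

set_propeller: D = 2.765 m, P = 3.454 m (p = P/D = 1.249186); state ← (V=0, rpm=0)
throttle_to(2836): rpm ← 2836
set_airspeed(14.38): V ← 14.38 m/s
throttle_to(6430): rpm ← 6430
set_airspeed(64.84): V ← 64.84 m/s
throttle_to(6512): rpm ← 6512
adjust_airspeed(-14.57): V ← 64.84 -14.57 = 50.27 m/s
set_airspeed(53.07): V ← 53.07 m/s
final state: V = 53.07 m/s, rpm = 6512 → n = rpm/60 = 108.533333 rev/s
J = V / (n·D) = 53.07 / (108.533333 × 2.765) = 0.176844
regime bands: climb J<0.6246 | cruise [0.6246, 1.2492) | windmill J≥1.2492
J = 0.1768 → climb

J = 0.1768, regime = climb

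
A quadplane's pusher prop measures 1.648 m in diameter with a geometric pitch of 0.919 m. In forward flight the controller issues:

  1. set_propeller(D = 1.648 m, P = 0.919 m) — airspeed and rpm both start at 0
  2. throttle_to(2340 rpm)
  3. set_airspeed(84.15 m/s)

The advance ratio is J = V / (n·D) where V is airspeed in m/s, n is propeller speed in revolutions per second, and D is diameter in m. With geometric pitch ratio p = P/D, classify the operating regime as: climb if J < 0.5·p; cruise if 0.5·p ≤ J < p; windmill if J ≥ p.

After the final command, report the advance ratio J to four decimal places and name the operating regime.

set_propeller: D = 1.648 m, P = 0.919 m (p = P/D = 0.557646); state ← (V=0, rpm=0)
throttle_to(2340): rpm ← 2340
set_airspeed(84.15): V ← 84.15 m/s
final state: V = 84.15 m/s, rpm = 2340 → n = rpm/60 = 39.000000 rev/s
J = V / (n·D) = 84.15 / (39.000000 × 1.648) = 1.309279
regime bands: climb J<0.2788 | cruise [0.2788, 0.5576) | windmill J≥0.5576
J = 1.3093 → windmill

J = 1.3093, regime = windmill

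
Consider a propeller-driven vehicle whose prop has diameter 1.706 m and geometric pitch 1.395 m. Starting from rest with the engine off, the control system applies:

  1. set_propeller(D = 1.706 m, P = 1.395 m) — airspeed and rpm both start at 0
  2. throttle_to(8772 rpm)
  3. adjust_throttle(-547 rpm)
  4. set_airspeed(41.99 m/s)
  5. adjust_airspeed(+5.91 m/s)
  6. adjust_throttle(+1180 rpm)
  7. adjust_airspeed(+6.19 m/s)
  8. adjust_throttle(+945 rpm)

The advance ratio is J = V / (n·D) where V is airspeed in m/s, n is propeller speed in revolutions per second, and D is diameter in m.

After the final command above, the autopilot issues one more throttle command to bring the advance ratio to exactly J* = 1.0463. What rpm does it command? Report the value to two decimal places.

rpm = 1818.16

set_propeller: D = 1.706 m, P = 1.395 m (p = P/D = 0.817702); state ← (V=0, rpm=0)
throttle_to(8772): rpm ← 8772
adjust_throttle(-547): rpm ← 8772 -547 = 8225
set_airspeed(41.99): V ← 41.99 m/s
adjust_airspeed(+5.91): V ← 41.99 +5.91 = 47.9 m/s
adjust_throttle(+1180): rpm ← 8225 +1180 = 9405
adjust_airspeed(+6.19): V ← 47.9 +6.19 = 54.09 m/s
adjust_throttle(+945): rpm ← 9405 +945 = 10350
final state: V = 54.09 m/s, rpm = 10350 → n = rpm/60 = 172.500000 rev/s
target J* = 1.0463; solve J* = V/(n·D) for n: n = V/(J*·D) = 54.09/(1.0463 × 1.706) = 30.302728 rev/s
rpm = 60·n = 1818.163687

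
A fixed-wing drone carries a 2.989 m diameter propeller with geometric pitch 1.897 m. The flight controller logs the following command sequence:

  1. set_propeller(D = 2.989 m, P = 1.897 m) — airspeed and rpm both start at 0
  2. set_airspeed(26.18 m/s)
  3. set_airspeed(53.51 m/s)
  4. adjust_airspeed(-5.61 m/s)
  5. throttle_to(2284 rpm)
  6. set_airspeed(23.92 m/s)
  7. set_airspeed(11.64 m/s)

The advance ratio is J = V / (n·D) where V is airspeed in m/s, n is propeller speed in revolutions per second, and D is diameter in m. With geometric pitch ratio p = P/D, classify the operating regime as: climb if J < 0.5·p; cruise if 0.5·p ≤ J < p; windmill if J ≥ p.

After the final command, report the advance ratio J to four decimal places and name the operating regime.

J = 0.1023, regime = climb

set_propeller: D = 2.989 m, P = 1.897 m (p = P/D = 0.634660); state ← (V=0, rpm=0)
set_airspeed(26.18): V ← 26.18 m/s
set_airspeed(53.51): V ← 53.51 m/s
adjust_airspeed(-5.61): V ← 53.51 -5.61 = 47.9 m/s
throttle_to(2284): rpm ← 2284
set_airspeed(23.92): V ← 23.92 m/s
set_airspeed(11.64): V ← 11.64 m/s
final state: V = 11.64 m/s, rpm = 2284 → n = rpm/60 = 38.066667 rev/s
J = V / (n·D) = 11.64 / (38.066667 × 2.989) = 0.102302
regime bands: climb J<0.3173 | cruise [0.3173, 0.6347) | windmill J≥0.6347
J = 0.1023 → climb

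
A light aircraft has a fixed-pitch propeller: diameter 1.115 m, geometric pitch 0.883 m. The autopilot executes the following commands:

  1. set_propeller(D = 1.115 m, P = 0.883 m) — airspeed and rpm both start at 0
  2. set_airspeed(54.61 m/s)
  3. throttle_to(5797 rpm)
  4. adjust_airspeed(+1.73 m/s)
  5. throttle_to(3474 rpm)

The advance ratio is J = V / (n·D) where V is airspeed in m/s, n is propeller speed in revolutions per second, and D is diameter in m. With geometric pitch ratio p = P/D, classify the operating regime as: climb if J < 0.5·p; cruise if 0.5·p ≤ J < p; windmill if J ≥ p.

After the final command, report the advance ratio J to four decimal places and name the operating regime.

J = 0.8727, regime = windmill

set_propeller: D = 1.115 m, P = 0.883 m (p = P/D = 0.791928); state ← (V=0, rpm=0)
set_airspeed(54.61): V ← 54.61 m/s
throttle_to(5797): rpm ← 5797
adjust_airspeed(+1.73): V ← 54.61 +1.73 = 56.34 m/s
throttle_to(3474): rpm ← 3474
final state: V = 56.34 m/s, rpm = 3474 → n = rpm/60 = 57.900000 rev/s
J = V / (n·D) = 56.34 / (57.900000 × 1.115) = 0.872697
regime bands: climb J<0.3960 | cruise [0.3960, 0.7919) | windmill J≥0.7919
J = 0.8727 → windmill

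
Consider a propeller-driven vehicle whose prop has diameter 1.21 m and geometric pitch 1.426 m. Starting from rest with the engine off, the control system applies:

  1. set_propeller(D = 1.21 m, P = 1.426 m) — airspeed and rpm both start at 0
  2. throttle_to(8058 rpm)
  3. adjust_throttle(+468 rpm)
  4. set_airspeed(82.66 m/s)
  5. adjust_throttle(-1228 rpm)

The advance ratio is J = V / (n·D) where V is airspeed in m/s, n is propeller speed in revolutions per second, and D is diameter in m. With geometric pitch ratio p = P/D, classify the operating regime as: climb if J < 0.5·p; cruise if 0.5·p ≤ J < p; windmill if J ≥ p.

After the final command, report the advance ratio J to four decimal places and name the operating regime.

set_propeller: D = 1.21 m, P = 1.426 m (p = P/D = 1.178512); state ← (V=0, rpm=0)
throttle_to(8058): rpm ← 8058
adjust_throttle(+468): rpm ← 8058 +468 = 8526
set_airspeed(82.66): V ← 82.66 m/s
adjust_throttle(-1228): rpm ← 8526 -1228 = 7298
final state: V = 82.66 m/s, rpm = 7298 → n = rpm/60 = 121.633333 rev/s
J = V / (n·D) = 82.66 / (121.633333 × 1.21) = 0.561639
regime bands: climb J<0.5893 | cruise [0.5893, 1.1785) | windmill J≥1.1785
J = 0.5616 → climb

J = 0.5616, regime = climb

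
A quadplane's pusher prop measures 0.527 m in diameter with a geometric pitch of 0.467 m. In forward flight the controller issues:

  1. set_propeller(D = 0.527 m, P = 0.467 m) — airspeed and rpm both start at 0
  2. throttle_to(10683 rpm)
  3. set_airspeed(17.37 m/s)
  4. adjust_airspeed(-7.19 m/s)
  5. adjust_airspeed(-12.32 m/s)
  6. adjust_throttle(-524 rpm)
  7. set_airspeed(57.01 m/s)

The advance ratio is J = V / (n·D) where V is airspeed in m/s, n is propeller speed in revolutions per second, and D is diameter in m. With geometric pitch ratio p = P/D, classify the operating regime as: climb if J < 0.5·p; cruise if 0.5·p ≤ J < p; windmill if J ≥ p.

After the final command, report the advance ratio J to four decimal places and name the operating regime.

set_propeller: D = 0.527 m, P = 0.467 m (p = P/D = 0.886148); state ← (V=0, rpm=0)
throttle_to(10683): rpm ← 10683
set_airspeed(17.37): V ← 17.37 m/s
adjust_airspeed(-7.19): V ← 17.37 -7.19 = 10.18 m/s
adjust_airspeed(-12.32): V ← 10.18 -12.32 = -2.14 m/s
adjust_throttle(-524): rpm ← 10683 -524 = 10159
set_airspeed(57.01): V ← 57.01 m/s
final state: V = 57.01 m/s, rpm = 10159 → n = rpm/60 = 169.316667 rev/s
J = V / (n·D) = 57.01 / (169.316667 × 0.527) = 0.638912
regime bands: climb J<0.4431 | cruise [0.4431, 0.8861) | windmill J≥0.8861
J = 0.6389 → cruise

J = 0.6389, regime = cruise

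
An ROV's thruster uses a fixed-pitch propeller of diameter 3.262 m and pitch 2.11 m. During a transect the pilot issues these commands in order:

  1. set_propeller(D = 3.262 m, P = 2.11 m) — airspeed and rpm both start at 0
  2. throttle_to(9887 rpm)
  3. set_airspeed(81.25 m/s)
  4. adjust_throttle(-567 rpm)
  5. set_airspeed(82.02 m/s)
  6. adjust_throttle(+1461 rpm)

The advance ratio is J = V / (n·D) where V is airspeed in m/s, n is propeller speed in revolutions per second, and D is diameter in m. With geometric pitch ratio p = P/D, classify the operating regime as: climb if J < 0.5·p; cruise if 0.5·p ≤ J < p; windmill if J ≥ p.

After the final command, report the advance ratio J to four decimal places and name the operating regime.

set_propeller: D = 3.262 m, P = 2.11 m (p = P/D = 0.646842); state ← (V=0, rpm=0)
throttle_to(9887): rpm ← 9887
set_airspeed(81.25): V ← 81.25 m/s
adjust_throttle(-567): rpm ← 9887 -567 = 9320
set_airspeed(82.02): V ← 82.02 m/s
adjust_throttle(+1461): rpm ← 9320 +1461 = 10781
final state: V = 82.02 m/s, rpm = 10781 → n = rpm/60 = 179.683333 rev/s
J = V / (n·D) = 82.02 / (179.683333 × 3.262) = 0.139936
regime bands: climb J<0.3234 | cruise [0.3234, 0.6468) | windmill J≥0.6468
J = 0.1399 → climb

J = 0.1399, regime = climb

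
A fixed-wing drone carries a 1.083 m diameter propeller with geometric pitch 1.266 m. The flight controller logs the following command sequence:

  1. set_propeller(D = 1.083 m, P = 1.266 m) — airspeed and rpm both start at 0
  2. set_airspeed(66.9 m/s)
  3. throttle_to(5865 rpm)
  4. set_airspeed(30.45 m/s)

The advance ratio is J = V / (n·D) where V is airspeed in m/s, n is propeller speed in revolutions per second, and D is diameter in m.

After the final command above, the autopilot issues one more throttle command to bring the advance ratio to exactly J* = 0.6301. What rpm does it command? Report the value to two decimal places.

set_propeller: D = 1.083 m, P = 1.266 m (p = P/D = 1.168975); state ← (V=0, rpm=0)
set_airspeed(66.9): V ← 66.9 m/s
throttle_to(5865): rpm ← 5865
set_airspeed(30.45): V ← 30.45 m/s
final state: V = 30.45 m/s, rpm = 5865 → n = rpm/60 = 97.750000 rev/s
target J* = 0.6301; solve J* = V/(n·D) for n: n = V/(J*·D) = 30.45/(0.6301 × 1.083) = 44.622034 rev/s
rpm = 60·n = 2677.322027

rpm = 2677.32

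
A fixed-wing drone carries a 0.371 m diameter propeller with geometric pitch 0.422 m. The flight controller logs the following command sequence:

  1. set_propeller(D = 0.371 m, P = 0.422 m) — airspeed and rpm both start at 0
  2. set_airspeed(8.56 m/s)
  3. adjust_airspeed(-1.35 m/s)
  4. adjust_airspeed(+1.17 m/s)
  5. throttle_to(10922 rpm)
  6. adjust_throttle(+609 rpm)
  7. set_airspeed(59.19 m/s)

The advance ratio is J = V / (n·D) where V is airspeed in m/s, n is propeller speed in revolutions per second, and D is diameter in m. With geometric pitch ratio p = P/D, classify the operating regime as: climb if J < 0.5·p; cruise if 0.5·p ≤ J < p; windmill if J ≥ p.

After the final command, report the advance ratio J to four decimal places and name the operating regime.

J = 0.8302, regime = cruise

set_propeller: D = 0.371 m, P = 0.422 m (p = P/D = 1.137466); state ← (V=0, rpm=0)
set_airspeed(8.56): V ← 8.56 m/s
adjust_airspeed(-1.35): V ← 8.56 -1.35 = 7.21 m/s
adjust_airspeed(+1.17): V ← 7.21 +1.17 = 8.38 m/s
throttle_to(10922): rpm ← 10922
adjust_throttle(+609): rpm ← 10922 +609 = 11531
set_airspeed(59.19): V ← 59.19 m/s
final state: V = 59.19 m/s, rpm = 11531 → n = rpm/60 = 192.183333 rev/s
J = V / (n·D) = 59.19 / (192.183333 × 0.371) = 0.830154
regime bands: climb J<0.5687 | cruise [0.5687, 1.1375) | windmill J≥1.1375
J = 0.8302 → cruise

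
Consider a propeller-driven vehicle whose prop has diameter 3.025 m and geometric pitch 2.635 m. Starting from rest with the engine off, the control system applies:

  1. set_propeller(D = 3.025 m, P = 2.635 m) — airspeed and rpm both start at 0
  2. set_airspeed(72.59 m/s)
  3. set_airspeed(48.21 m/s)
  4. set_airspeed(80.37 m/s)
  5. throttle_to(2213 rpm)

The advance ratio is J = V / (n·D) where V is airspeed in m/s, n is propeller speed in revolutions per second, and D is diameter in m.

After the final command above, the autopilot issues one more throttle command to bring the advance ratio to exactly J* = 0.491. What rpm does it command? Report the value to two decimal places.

set_propeller: D = 3.025 m, P = 2.635 m (p = P/D = 0.871074); state ← (V=0, rpm=0)
set_airspeed(72.59): V ← 72.59 m/s
set_airspeed(48.21): V ← 48.21 m/s
set_airspeed(80.37): V ← 80.37 m/s
throttle_to(2213): rpm ← 2213
final state: V = 80.37 m/s, rpm = 2213 → n = rpm/60 = 36.883333 rev/s
target J* = 0.491; solve J* = V/(n·D) for n: n = V/(J*·D) = 80.37/(0.491 × 3.025) = 54.111192 rev/s
rpm = 60·n = 3246.671492

rpm = 3246.67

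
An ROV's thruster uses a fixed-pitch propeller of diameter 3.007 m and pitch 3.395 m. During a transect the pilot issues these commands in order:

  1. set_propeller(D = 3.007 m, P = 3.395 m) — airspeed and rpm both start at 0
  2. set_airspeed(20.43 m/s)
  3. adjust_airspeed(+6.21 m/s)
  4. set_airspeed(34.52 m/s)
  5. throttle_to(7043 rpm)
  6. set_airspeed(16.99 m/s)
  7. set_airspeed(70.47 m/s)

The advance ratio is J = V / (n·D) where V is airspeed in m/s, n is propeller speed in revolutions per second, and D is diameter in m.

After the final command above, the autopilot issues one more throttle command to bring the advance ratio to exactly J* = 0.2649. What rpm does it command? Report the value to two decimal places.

set_propeller: D = 3.007 m, P = 3.395 m (p = P/D = 1.129032); state ← (V=0, rpm=0)
set_airspeed(20.43): V ← 20.43 m/s
adjust_airspeed(+6.21): V ← 20.43 +6.21 = 26.64 m/s
set_airspeed(34.52): V ← 34.52 m/s
throttle_to(7043): rpm ← 7043
set_airspeed(16.99): V ← 16.99 m/s
set_airspeed(70.47): V ← 70.47 m/s
final state: V = 70.47 m/s, rpm = 7043 → n = rpm/60 = 117.383333 rev/s
target J* = 0.2649; solve J* = V/(n·D) for n: n = V/(J*·D) = 70.47/(0.2649 × 3.007) = 88.468545 rev/s
rpm = 60·n = 5308.112705

rpm = 5308.11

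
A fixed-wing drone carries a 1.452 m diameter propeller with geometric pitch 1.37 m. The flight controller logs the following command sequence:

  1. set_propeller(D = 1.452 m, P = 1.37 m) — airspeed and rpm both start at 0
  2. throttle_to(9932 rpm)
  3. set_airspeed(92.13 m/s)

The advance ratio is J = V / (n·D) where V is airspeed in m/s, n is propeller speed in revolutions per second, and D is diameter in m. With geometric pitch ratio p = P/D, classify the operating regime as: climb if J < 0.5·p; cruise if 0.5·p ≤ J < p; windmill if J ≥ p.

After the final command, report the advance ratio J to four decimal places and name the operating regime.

J = 0.3833, regime = climb

set_propeller: D = 1.452 m, P = 1.37 m (p = P/D = 0.943526); state ← (V=0, rpm=0)
throttle_to(9932): rpm ← 9932
set_airspeed(92.13): V ← 92.13 m/s
final state: V = 92.13 m/s, rpm = 9932 → n = rpm/60 = 165.533333 rev/s
J = V / (n·D) = 92.13 / (165.533333 × 1.452) = 0.383309
regime bands: climb J<0.4718 | cruise [0.4718, 0.9435) | windmill J≥0.9435
J = 0.3833 → climb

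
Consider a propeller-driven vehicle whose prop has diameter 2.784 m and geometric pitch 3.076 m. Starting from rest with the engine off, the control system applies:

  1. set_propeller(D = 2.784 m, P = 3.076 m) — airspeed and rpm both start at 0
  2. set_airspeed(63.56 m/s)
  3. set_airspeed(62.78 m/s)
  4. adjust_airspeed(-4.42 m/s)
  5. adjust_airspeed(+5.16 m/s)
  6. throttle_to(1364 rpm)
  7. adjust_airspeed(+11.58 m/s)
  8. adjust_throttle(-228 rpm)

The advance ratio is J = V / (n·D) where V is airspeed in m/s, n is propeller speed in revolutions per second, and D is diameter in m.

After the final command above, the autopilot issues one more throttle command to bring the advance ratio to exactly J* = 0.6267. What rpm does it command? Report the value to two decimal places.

set_propeller: D = 2.784 m, P = 3.076 m (p = P/D = 1.104885); state ← (V=0, rpm=0)
set_airspeed(63.56): V ← 63.56 m/s
set_airspeed(62.78): V ← 62.78 m/s
adjust_airspeed(-4.42): V ← 62.78 -4.42 = 58.36 m/s
adjust_airspeed(+5.16): V ← 58.36 +5.16 = 63.52 m/s
throttle_to(1364): rpm ← 1364
adjust_airspeed(+11.58): V ← 63.52 +11.58 = 75.1 m/s
adjust_throttle(-228): rpm ← 1364 -228 = 1136
final state: V = 75.1 m/s, rpm = 1136 → n = rpm/60 = 18.933333 rev/s
target J* = 0.6267; solve J* = V/(n·D) for n: n = V/(J*·D) = 75.1/(0.6267 × 2.784) = 43.043840 rev/s
rpm = 60·n = 2582.630418

rpm = 2582.63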